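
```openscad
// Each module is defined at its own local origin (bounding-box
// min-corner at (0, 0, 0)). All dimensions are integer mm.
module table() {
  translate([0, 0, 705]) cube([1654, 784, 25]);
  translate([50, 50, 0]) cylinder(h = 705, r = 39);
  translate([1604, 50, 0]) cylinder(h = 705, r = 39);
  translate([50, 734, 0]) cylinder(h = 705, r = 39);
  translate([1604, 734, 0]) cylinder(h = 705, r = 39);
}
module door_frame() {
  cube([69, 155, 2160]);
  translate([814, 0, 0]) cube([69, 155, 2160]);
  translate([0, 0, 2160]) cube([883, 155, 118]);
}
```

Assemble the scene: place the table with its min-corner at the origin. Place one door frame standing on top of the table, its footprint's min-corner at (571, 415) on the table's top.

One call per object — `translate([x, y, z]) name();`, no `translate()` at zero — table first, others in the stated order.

table();
translate([571, 415, 730]) door_frame();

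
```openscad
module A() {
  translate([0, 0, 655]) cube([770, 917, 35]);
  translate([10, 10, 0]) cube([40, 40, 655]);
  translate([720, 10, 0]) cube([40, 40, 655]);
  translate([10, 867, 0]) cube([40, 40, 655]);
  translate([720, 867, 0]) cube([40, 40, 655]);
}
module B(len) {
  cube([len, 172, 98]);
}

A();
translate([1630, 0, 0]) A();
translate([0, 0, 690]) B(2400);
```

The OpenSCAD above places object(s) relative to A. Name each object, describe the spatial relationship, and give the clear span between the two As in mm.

Second table starts at x = 1630; first ends at x = 770; clear span = 1630 − 770 = 860 mm.

A is a table. B is a beam. A beam spans the tops of two tables. The clear span between the two tables is 860 mm.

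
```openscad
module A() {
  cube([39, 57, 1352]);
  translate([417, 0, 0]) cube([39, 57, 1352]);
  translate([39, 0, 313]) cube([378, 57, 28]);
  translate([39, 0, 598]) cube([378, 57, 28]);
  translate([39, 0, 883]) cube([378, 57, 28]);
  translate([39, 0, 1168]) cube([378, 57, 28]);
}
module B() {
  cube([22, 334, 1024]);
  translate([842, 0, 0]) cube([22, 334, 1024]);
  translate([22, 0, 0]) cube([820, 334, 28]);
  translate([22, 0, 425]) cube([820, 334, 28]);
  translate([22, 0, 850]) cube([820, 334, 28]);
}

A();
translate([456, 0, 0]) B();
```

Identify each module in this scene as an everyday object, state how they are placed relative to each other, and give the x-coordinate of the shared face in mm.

A is a ladder. B is a bookshelf. The bookshelf is against the ladder's +x side, with their −y faces flush. The x-coordinate of the shared face is 456 mm.

The ladder's +x face and the bookshelf's −x face are both at x = 456 mm.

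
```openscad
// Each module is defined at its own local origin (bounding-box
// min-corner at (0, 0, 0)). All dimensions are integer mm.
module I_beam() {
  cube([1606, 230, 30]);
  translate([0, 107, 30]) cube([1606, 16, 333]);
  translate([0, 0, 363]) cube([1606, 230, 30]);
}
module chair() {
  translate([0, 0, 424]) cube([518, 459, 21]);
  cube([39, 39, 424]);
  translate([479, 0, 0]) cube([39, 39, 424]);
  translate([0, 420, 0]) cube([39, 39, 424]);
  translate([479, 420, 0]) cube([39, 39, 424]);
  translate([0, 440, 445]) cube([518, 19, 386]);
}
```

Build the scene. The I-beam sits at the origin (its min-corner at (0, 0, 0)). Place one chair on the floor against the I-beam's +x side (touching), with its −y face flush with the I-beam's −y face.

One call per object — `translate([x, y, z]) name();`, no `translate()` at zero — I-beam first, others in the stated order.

I_beam();
translate([1606, 0, 0]) chair();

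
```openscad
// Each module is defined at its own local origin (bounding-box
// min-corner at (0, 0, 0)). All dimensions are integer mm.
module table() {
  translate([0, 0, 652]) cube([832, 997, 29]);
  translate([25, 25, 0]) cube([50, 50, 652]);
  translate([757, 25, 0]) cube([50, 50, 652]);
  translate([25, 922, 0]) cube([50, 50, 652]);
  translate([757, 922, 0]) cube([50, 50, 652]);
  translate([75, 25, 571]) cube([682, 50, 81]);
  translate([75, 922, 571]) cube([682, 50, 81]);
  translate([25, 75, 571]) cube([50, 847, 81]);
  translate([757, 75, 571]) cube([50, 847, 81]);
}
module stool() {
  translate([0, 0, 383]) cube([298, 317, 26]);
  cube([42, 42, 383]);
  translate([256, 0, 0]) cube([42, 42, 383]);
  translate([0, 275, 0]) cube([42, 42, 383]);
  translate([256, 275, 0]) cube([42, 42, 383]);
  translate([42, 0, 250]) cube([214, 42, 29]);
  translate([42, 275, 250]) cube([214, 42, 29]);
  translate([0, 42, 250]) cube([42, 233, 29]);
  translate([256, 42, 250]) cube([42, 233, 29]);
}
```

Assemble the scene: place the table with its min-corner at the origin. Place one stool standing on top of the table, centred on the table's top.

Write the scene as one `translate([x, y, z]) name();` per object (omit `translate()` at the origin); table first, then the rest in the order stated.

table();
translate([267, 340, 681]) stool();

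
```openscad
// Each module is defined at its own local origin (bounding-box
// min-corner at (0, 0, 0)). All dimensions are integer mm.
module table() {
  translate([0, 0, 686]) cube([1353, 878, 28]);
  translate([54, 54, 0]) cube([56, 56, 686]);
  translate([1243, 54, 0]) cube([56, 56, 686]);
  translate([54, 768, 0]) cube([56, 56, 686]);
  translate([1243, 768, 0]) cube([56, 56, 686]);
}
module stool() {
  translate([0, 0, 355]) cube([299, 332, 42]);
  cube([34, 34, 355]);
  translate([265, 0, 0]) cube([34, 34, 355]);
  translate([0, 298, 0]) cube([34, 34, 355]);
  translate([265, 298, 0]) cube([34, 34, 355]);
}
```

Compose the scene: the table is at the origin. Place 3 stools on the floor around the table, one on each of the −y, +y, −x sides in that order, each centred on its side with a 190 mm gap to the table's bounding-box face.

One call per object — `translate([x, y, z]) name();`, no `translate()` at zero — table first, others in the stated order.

table();
translate([527, -522, 0]) stool();
translate([527, 1068, 0]) stool();
translate([-489, 273, 0]) stool();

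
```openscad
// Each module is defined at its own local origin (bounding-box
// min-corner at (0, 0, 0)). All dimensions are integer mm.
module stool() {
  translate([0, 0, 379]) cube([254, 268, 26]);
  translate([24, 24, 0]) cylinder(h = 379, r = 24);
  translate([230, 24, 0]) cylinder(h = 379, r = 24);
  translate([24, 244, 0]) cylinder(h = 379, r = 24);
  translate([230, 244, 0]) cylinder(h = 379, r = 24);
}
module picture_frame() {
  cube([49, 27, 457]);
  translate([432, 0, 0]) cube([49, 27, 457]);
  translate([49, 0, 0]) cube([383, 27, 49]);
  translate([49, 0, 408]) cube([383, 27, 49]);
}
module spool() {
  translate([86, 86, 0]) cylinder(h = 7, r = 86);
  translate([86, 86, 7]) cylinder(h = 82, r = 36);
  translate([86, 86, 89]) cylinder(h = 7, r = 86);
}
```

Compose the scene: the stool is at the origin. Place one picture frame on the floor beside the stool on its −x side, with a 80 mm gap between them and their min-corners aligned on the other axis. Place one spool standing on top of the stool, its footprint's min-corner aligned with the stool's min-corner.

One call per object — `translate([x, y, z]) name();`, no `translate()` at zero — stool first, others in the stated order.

stool();
translate([-561, 0, 0]) picture_frame();
translate([0, 0, 405]) spool();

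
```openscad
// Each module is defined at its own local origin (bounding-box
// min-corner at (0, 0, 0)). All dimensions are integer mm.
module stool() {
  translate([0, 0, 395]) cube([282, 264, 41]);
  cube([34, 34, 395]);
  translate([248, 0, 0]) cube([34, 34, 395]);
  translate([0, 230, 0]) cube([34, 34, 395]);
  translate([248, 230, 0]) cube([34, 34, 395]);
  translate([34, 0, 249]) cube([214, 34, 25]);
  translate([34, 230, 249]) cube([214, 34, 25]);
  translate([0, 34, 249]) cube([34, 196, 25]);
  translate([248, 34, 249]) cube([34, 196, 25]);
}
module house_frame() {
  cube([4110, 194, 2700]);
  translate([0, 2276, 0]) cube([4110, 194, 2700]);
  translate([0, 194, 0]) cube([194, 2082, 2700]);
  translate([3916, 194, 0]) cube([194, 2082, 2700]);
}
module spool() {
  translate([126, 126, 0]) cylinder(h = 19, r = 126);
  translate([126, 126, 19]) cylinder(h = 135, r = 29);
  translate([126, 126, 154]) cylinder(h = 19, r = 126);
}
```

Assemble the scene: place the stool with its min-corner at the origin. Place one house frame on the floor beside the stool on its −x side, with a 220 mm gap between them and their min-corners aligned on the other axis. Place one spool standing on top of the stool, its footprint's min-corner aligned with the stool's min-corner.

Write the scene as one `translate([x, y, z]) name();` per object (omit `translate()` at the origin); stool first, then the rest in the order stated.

stool();
translate([-4330, 0, 0]) house_frame();
translate([0, 0, 436]) spool();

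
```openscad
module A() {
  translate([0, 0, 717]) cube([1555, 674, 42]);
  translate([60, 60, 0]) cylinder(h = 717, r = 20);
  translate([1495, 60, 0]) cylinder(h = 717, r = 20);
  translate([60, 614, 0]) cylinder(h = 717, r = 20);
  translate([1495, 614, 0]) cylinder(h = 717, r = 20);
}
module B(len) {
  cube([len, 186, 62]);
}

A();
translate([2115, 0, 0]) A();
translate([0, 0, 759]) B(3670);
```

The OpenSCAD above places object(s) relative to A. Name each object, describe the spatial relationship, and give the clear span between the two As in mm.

Second table starts at x = 2115; first ends at x = 1555; clear span = 2115 − 1555 = 560 mm.

A is a table. B is a beam. A beam spans the tops of two tables. The clear span between the two tables is 560 mm.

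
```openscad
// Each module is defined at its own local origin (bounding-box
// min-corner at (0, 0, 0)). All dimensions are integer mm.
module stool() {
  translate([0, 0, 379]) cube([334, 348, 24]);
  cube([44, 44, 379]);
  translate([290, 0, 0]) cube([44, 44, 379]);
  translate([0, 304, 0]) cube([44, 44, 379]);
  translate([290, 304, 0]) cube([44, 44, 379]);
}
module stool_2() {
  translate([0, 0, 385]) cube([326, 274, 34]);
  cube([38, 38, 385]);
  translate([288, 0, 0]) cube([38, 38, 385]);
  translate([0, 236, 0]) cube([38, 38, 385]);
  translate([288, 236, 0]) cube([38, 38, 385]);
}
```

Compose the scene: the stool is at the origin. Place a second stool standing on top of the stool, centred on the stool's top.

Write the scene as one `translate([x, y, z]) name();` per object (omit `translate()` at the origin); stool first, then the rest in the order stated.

stool();
translate([4, 37, 403]) stool_2();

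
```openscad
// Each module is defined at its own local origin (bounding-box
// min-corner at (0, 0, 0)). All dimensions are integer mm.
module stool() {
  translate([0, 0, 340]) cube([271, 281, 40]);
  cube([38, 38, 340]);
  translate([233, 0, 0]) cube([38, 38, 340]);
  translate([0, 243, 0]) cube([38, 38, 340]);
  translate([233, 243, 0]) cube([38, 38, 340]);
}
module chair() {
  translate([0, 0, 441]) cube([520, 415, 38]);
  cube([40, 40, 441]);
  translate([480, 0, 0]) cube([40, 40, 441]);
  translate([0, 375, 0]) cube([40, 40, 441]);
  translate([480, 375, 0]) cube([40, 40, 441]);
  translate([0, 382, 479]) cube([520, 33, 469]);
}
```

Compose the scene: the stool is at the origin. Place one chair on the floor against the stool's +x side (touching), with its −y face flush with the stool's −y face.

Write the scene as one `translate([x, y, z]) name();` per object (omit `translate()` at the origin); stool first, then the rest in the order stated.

stool();
translate([271, 0, 0]) chair();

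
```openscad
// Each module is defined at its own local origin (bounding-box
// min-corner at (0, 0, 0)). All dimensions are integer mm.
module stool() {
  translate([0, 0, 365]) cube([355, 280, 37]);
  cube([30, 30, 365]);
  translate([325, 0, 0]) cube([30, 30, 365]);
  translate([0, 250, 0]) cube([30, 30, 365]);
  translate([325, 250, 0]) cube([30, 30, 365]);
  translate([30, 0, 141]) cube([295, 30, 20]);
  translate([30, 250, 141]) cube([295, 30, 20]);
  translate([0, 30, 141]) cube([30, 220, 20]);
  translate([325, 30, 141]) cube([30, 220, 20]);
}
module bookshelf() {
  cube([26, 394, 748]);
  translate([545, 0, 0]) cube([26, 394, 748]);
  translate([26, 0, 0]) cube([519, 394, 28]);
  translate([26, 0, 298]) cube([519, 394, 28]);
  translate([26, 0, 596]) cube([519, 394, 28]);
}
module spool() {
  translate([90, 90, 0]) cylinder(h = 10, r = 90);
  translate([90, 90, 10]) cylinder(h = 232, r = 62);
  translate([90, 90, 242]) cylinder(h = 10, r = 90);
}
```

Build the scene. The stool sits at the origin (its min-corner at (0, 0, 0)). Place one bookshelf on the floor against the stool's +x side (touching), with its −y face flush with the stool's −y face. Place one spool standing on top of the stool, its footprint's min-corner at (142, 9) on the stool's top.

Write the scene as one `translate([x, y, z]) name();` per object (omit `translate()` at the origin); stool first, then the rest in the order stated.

stool();
translate([355, 0, 0]) bookshelf();
translate([142, 9, 402]) spool();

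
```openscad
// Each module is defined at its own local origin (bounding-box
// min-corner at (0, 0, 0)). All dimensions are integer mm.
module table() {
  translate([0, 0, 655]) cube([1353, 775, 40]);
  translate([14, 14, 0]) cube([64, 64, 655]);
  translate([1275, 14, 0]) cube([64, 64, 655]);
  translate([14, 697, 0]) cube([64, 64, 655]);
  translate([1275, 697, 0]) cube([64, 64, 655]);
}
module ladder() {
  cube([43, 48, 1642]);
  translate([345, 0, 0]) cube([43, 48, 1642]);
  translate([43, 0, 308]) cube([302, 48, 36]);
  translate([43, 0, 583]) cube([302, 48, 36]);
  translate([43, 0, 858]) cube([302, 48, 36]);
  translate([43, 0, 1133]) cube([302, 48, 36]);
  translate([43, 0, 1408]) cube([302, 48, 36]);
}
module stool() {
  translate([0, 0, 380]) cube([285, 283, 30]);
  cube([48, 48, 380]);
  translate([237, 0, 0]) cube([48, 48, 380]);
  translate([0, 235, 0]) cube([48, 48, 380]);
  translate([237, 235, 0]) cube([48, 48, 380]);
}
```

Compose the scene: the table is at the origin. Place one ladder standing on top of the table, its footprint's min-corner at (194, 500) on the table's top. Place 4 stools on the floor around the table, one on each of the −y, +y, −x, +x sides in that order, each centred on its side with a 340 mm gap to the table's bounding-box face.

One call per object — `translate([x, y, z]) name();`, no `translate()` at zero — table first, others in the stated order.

table();
translate([194, 500, 695]) ladder();
translate([534, -623, 0]) stool();
translate([534, 1115, 0]) stool();
translate([-625, 246, 0]) stool();
translate([1693, 246, 0]) stool();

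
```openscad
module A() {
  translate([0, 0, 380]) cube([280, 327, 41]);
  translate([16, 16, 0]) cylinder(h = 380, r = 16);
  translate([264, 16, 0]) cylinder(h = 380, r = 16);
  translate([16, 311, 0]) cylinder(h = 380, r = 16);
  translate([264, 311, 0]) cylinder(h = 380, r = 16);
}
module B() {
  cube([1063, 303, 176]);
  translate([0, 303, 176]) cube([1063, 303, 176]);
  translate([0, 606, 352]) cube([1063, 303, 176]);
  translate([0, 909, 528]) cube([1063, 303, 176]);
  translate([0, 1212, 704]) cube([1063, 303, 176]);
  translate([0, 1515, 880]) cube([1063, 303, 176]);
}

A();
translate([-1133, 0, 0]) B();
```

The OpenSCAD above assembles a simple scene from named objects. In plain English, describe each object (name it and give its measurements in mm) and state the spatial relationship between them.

A is a simple wooden stool: a rectangular seat 280 mm (x) by 327 mm (y), 41 mm thick, top face at z = 421 mm, on four round legs, each 32 mm in diameter. The legs rest on z = 0, each leg's axis is inset half a diameter from the nearest pair of seat edges (so the leg's bounding box is flush with the corner).

B is a run of 6 identical solid stair steps. Each tread is 1063×303 mm and each step block is 176 mm high. Step 1 rests on the floor; step k is offset from step 1 by (k−1)×303 mm in y and (k−1)×176 mm in z.

The staircase is on the floor beside the stool on its −x side.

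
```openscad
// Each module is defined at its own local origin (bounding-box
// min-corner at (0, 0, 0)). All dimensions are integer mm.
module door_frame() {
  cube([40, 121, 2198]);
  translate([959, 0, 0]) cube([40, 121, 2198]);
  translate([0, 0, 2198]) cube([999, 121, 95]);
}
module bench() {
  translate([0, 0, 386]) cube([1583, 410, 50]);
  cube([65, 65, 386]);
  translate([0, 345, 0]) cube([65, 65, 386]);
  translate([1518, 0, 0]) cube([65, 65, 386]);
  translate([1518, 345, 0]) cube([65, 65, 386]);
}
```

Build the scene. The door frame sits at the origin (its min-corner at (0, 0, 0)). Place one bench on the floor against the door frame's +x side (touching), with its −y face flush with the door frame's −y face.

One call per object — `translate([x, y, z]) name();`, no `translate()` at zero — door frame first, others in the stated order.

door_frame();
translate([999, 0, 0]) bench();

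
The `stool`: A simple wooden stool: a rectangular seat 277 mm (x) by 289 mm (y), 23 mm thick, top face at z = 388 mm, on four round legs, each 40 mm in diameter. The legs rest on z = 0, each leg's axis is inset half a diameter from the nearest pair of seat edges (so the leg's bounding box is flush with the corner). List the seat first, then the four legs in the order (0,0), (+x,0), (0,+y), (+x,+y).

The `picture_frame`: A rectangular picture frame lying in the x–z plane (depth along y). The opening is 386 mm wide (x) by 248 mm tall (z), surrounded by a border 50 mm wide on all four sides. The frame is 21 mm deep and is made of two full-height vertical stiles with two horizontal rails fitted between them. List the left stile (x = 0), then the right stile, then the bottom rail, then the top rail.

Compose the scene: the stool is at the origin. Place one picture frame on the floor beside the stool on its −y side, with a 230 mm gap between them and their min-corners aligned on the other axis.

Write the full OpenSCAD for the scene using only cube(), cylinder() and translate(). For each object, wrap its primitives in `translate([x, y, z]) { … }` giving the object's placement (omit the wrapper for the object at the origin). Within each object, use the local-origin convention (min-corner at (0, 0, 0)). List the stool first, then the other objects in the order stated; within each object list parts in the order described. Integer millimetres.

translate([0, 0, 365]) cube([277, 289, 23]);
translate([20, 20, 0]) cylinder(h = 365, r = 20);
translate([257, 20, 0]) cylinder(h = 365, r = 20);
translate([20, 269, 0]) cylinder(h = 365, r = 20);
translate([257, 269, 0]) cylinder(h = 365, r = 20);
translate([0, -251, 0]) {
  cube([50, 21, 348]);
  translate([436, 0, 0]) cube([50, 21, 348]);
  translate([50, 0, 0]) cube([386, 21, 50]);
  translate([50, 0, 298]) cube([386, 21, 50]);
}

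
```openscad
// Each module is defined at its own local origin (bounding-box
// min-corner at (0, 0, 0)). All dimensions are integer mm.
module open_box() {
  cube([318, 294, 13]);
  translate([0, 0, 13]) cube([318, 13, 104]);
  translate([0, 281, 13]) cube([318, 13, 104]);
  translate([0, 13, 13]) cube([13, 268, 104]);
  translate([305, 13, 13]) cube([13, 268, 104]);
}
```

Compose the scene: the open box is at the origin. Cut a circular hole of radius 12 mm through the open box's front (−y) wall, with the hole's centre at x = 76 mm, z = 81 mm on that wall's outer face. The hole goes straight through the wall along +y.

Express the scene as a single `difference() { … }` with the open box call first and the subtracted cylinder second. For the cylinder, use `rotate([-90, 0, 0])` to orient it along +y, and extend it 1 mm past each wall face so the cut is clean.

difference() {
  open_box();
  translate([76, -1, 81]) rotate([-90, 0, 0]) cylinder(h = 15, r = 12);
}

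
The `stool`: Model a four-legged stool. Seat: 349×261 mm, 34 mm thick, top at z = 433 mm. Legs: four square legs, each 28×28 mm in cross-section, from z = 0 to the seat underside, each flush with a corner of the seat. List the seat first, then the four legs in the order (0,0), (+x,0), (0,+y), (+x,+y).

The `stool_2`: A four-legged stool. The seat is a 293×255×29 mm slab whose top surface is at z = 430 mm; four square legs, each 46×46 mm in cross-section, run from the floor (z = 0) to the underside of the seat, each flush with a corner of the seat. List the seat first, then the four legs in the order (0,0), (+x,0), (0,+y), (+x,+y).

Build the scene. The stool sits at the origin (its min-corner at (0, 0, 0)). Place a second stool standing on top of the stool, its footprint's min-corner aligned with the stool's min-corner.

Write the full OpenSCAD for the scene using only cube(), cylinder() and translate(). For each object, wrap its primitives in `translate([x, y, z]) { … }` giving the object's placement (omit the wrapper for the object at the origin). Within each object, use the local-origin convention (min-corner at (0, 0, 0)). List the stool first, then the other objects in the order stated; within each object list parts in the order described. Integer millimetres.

translate([0, 0, 399]) cube([349, 261, 34]);
cube([28, 28, 399]);
translate([321, 0, 0]) cube([28, 28, 399]);
translate([0, 233, 0]) cube([28, 28, 399]);
translate([321, 233, 0]) cube([28, 28, 399]);
translate([0, 0, 433]) {
  translate([0, 0, 401]) cube([293, 255, 29]);
  cube([46, 46, 401]);
  translate([247, 0, 0]) cube([46, 46, 401]);
  translate([0, 209, 0]) cube([46, 46, 401]);
  translate([247, 209, 0]) cube([46, 46, 401]);
}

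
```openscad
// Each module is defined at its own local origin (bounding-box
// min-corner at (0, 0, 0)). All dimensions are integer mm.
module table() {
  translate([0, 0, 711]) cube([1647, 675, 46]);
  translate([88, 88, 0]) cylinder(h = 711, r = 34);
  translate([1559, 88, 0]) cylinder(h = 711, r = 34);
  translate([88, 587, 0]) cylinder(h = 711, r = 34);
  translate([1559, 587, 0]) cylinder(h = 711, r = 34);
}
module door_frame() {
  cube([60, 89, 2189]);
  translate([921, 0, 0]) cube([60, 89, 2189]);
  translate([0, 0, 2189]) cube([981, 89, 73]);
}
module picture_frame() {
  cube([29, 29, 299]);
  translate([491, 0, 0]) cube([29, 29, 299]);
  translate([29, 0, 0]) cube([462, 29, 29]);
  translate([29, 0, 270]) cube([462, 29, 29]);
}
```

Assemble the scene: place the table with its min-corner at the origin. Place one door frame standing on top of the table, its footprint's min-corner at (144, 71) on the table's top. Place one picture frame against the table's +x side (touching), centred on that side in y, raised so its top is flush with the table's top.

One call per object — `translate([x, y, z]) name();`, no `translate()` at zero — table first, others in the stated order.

table();
translate([144, 71, 757]) door_frame();
translate([1647, 323, 458]) picture_frame();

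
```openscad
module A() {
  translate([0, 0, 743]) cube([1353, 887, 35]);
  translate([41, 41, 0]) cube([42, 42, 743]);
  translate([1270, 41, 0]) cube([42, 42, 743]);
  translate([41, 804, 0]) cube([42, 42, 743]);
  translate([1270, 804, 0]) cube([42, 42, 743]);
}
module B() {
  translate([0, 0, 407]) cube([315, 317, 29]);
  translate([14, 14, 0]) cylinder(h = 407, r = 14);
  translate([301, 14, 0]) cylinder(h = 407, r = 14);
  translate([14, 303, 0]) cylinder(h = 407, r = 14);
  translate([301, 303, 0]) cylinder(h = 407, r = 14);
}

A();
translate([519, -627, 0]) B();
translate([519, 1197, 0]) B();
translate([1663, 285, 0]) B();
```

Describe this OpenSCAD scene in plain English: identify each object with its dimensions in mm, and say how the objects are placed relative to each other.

A is a table: top 1353 mm (x) × 887 mm (y), 35 mm thick, upper face at z = 778 mm, on four 42×42 mm square legs, each inset 41 mm from the nearest pair of top edges, running from z = 0 to the bottom of the top.

B is a four-legged stool. The seat is a 315×317×29 mm slab whose top surface is at z = 436 mm; four round legs, each 28 mm in diameter, run from the floor (z = 0) to the underside of the seat, each leg's axis is inset half a diameter from the nearest pair of seat edges (so the leg's bounding box is flush with the corner).

Three stools sit around the table at the −y, +y, +x sides.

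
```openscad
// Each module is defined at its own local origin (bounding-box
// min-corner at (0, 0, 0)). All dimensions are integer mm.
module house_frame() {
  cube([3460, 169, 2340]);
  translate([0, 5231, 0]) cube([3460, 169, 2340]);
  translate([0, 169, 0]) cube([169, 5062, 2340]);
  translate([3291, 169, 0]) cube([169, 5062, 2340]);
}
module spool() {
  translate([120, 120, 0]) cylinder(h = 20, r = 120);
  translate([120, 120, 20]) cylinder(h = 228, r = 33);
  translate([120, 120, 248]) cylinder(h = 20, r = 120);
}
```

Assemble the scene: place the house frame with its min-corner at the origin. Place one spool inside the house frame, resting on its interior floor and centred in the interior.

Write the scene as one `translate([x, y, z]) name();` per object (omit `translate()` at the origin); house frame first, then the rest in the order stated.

house_frame();
translate([1610, 2580, 0]) spool();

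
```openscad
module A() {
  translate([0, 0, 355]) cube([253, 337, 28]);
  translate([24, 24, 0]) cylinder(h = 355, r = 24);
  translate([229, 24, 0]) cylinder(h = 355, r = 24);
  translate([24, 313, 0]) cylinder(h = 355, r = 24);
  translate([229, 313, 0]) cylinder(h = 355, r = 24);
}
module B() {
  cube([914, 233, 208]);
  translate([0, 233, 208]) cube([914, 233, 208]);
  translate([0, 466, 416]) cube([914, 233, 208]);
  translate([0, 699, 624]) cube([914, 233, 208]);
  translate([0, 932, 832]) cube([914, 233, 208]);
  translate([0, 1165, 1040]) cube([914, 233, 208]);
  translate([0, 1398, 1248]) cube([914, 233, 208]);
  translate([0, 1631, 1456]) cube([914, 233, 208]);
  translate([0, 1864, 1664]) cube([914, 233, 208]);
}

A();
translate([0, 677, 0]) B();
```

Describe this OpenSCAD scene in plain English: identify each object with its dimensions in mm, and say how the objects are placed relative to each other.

A is a four-legged stool. The seat is a 253×337×28 mm slab whose top surface is at z = 383 mm; four round legs, each 48 mm in diameter, run from the floor (z = 0) to the underside of the seat, each leg's axis is inset half a diameter from the nearest pair of seat edges (so the leg's bounding box is flush with the corner).

B is a straight staircase of 9 solid steps. Each step is 914 mm wide (x), 233 mm deep (y, the going) and 208 mm tall (the rise). The first step rests on the floor; each subsequent step sits one going further in +y and one rise higher in +z, directly behind and above the previous step with no overlap.

The staircase is on the floor beside the stool on its +y side.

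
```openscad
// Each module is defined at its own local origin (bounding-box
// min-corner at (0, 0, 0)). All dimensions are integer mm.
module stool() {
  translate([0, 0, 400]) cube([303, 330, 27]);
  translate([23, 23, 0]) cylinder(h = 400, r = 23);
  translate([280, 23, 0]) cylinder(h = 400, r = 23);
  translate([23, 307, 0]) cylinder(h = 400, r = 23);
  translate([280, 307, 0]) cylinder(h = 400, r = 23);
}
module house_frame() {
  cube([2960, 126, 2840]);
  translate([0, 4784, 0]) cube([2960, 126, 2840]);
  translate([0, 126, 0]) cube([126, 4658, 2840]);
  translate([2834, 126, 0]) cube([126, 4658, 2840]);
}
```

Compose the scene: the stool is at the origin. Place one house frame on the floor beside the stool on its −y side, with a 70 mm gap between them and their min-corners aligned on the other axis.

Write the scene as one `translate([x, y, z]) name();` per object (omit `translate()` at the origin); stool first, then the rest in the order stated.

stool();
translate([0, -4980, 0]) house_frame();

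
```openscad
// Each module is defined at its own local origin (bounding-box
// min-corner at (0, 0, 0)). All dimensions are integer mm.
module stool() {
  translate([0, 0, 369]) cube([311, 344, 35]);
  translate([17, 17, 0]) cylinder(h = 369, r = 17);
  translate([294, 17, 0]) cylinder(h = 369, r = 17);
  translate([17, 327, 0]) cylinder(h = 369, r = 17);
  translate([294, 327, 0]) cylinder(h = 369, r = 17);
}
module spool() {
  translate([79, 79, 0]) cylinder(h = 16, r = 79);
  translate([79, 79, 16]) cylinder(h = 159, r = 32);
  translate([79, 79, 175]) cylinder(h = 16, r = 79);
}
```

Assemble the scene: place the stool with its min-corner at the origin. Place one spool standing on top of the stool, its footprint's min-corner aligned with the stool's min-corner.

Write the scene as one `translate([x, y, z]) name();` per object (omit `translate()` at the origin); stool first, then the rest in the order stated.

stool();
translate([0, 0, 404]) spool();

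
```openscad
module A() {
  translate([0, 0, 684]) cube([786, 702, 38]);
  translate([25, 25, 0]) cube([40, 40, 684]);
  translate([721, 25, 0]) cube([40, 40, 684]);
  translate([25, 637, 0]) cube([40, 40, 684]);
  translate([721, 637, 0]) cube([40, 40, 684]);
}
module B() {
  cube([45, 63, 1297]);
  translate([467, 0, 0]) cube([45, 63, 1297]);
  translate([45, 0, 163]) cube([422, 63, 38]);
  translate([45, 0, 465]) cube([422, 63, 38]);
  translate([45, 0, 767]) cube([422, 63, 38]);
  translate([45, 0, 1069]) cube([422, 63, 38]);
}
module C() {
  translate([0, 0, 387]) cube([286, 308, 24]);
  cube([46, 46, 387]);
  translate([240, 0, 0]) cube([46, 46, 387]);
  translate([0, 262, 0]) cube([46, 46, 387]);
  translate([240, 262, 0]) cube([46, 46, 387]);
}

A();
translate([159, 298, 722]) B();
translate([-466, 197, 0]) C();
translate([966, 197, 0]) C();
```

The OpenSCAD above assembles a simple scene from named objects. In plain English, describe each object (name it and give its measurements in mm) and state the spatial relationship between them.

A is a rectangular dining table. The top is 786×702×38 mm with its upper surface at z = 722 mm. It stands on four 40×40 mm square legs, each inset 25 mm from the nearest pair of top edges, running from the floor to the underside of the top.

B is a wooden ladder with two side rails of 45×63 mm section and 1297 mm height, set 512 mm apart overall. Between them run 4 rectangular rungs (63 mm deep, 38 mm thick), front faces flush with the rails' −y face. The bottom of the first rung is 163 mm above the floor and each subsequent rung is 302 mm higher than the one below.

C is a four-legged stool. The seat is a 286×308×24 mm slab whose top surface is at z = 411 mm; four square legs, each 46×46 mm in cross-section, run from the floor (z = 0) to the underside of the seat, each flush with a corner of the seat.

The ladder is on top of the table. Two stools sit around the table at the −x, +x sides.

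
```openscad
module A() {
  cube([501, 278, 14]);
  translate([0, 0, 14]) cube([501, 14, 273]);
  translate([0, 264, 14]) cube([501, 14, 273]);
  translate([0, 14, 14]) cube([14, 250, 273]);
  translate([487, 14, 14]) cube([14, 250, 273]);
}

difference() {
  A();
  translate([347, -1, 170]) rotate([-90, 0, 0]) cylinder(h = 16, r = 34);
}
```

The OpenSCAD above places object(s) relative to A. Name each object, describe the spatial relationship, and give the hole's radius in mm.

A is an open box. The open box has a circular hole through its front wall. The hole's radius is 34 mm.

The subtracted cylinder has r = 34 mm.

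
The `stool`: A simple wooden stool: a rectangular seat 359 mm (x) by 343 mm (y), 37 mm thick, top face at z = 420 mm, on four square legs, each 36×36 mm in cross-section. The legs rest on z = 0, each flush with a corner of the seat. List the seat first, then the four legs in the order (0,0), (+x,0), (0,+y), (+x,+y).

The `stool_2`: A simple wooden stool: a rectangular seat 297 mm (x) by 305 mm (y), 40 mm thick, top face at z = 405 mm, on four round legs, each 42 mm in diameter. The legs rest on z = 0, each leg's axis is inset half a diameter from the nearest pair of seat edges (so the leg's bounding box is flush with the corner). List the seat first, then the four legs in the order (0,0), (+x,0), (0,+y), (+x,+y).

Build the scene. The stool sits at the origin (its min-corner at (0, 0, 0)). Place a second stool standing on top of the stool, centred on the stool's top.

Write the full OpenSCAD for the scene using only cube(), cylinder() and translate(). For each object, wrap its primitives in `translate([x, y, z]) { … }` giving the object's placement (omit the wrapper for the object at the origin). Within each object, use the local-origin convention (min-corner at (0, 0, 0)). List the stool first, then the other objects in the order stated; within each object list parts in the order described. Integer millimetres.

translate([0, 0, 383]) cube([359, 343, 37]);
cube([36, 36, 383]);
translate([323, 0, 0]) cube([36, 36, 383]);
translate([0, 307, 0]) cube([36, 36, 383]);
translate([323, 307, 0]) cube([36, 36, 383]);
translate([31, 19, 420]) {
  translate([0, 0, 365]) cube([297, 305, 40]);
  translate([21, 21, 0]) cylinder(h = 365, r = 21);
  translate([276, 21, 0]) cylinder(h = 365, r = 21);
  translate([21, 284, 0]) cylinder(h = 365, r = 21);
  translate([276, 284, 0]) cylinder(h = 365, r = 21);
}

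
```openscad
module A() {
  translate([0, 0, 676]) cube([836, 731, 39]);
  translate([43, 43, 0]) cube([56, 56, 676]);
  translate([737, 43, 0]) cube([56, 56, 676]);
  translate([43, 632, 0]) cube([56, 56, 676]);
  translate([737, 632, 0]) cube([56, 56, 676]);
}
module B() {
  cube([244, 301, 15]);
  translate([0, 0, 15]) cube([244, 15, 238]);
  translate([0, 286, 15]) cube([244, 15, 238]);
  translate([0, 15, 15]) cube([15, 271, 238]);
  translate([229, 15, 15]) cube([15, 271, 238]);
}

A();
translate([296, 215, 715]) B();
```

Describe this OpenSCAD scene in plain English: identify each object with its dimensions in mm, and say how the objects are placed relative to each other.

A is a table with a 836×731 mm rectangular top, 39 mm thick, top surface at z = 715 mm, supported by four 56×56 mm square legs, each inset 43 mm from the nearest pair of top edges, running from the floor.

B is an open-topped rectangular box: outside dimensions 244×301×253 mm, with a uniform wall and base thickness of 15 mm. The base is a full 244×301 slab on the floor; four walls sit on top of the base. The front and back walls (the −y and +y sides) span the full width; the two side walls fit between them.

The open box is on top of the table, centred.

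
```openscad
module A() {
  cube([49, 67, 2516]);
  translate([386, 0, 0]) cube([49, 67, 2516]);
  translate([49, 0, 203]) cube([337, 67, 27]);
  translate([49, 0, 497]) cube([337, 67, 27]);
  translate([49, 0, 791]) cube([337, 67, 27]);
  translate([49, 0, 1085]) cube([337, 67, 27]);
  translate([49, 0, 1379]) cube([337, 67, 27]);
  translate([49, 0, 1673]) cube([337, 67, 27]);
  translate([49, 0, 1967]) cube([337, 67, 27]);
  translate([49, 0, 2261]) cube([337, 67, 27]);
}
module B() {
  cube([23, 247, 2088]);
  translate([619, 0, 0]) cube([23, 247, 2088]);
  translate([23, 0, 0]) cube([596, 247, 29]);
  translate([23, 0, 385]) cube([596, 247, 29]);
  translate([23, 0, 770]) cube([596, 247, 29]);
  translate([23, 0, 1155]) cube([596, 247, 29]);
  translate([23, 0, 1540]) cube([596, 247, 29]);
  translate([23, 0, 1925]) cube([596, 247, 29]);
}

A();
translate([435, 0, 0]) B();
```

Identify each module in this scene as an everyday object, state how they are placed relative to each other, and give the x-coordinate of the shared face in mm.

The ladder's +x face and the bookshelf's −x face are both at x = 435 mm.

A is a ladder. B is a bookshelf. The bookshelf is against the ladder's +x side, with their −y faces flush. The x-coordinate of the shared face is 435 mm.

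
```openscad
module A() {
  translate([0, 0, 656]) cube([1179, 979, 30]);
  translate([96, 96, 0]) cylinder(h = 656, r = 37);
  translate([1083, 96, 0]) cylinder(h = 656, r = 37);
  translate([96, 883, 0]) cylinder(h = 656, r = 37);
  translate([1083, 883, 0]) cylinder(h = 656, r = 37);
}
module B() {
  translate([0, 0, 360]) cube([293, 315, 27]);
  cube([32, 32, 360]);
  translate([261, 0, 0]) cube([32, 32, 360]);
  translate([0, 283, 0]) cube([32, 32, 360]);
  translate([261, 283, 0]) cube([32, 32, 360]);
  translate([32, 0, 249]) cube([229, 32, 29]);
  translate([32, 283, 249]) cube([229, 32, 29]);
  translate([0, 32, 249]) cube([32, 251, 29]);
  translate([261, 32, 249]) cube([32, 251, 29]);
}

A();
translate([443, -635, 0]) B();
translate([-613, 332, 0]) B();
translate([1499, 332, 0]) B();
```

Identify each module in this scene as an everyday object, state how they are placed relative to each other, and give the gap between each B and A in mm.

Each stool's nearest face is 320 mm from the table's bounding box.

A is a table. B is a stool. Three stools sit around the table at the −y, −x, +x sides. The gap between each stool and the table is 320 mm.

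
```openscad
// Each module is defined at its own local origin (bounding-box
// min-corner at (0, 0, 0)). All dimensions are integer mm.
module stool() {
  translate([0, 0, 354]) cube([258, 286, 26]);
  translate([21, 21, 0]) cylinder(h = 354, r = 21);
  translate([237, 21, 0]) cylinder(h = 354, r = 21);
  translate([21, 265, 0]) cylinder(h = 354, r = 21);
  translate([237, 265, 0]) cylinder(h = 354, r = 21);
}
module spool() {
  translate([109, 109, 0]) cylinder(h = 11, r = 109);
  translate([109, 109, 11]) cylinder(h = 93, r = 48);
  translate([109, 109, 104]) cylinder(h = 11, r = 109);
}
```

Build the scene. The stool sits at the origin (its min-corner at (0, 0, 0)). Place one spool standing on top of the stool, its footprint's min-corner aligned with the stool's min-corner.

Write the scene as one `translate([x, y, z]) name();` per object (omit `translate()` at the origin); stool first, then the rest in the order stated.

stool();
translate([0, 0, 380]) spool();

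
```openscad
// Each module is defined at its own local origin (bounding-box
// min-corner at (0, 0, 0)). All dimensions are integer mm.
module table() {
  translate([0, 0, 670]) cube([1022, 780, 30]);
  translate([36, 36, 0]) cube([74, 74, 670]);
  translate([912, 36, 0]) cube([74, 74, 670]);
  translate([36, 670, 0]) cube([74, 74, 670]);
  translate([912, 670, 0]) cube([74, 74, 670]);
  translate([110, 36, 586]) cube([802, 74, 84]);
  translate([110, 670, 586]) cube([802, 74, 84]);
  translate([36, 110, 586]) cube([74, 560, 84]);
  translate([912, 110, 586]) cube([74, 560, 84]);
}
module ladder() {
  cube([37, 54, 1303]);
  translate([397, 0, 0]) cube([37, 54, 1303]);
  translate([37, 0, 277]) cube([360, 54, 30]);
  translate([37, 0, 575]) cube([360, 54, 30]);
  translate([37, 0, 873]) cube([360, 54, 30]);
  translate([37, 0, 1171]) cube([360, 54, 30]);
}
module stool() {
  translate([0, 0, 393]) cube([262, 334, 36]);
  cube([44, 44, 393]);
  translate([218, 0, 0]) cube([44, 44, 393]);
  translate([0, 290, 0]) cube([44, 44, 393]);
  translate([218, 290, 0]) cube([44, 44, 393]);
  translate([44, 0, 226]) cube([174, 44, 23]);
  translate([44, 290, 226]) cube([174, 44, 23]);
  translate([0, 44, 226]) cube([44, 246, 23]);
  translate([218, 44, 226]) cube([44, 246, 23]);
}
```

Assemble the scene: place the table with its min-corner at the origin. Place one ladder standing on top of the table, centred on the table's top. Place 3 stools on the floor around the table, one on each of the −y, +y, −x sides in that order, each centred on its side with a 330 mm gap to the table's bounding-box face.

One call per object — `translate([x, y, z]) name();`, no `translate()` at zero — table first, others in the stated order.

table();
translate([294, 363, 700]) ladder();
translate([380, -664, 0]) stool();
translate([380, 1110, 0]) stool();
translate([-592, 223, 0]) stool();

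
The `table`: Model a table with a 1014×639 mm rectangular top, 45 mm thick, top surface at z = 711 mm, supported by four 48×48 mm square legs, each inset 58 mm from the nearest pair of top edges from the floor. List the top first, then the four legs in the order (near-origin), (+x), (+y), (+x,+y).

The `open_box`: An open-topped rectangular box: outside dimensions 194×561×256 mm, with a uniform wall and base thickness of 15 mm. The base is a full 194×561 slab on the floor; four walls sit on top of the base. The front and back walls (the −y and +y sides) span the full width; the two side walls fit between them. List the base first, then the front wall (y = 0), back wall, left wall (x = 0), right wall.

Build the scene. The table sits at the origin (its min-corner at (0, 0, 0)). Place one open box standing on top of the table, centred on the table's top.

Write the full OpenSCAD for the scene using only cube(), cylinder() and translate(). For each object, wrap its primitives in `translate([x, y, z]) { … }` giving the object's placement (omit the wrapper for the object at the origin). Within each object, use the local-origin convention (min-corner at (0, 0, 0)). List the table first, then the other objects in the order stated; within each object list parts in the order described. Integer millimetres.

translate([0, 0, 666]) cube([1014, 639, 45]);
translate([58, 58, 0]) cube([48, 48, 666]);
translate([908, 58, 0]) cube([48, 48, 666]);
translate([58, 533, 0]) cube([48, 48, 666]);
translate([908, 533, 0]) cube([48, 48, 666]);
translate([410, 39, 711]) {
  cube([194, 561, 15]);
  translate([0, 0, 15]) cube([194, 15, 241]);
  translate([0, 546, 15]) cube([194, 15, 241]);
  translate([0, 15, 15]) cube([15, 531, 241]);
  translate([179, 15, 15]) cube([15, 531, 241]);
}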